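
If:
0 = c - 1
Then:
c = 1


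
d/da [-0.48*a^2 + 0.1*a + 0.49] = 0.1 - 0.96*a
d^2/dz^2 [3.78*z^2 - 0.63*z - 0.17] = 7.56000000000000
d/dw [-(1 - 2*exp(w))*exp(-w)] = exp(-w)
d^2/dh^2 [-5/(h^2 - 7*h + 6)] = 10*(h^2 - 7*h - (2*h - 7)^2 + 6)/(h^2 - 7*h + 6)^3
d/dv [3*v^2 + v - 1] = 6*v + 1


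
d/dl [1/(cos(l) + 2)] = sin(l)/(cos(l) + 2)^2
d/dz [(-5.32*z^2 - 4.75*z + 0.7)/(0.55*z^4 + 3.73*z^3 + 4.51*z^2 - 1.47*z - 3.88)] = (5.852*z^5 + 27.6811*z^4 + 33.895*z^3 + 21.4099*z^2 + 34.9692*z + 19.459)/(0.3025*z^8 + 4.103*z^7 + 18.8739*z^6 + 32.0276*z^5 + 5.1059*z^4 - 42.2042*z^3 - 32.8367*z^2 + 11.4072*z + 15.0544)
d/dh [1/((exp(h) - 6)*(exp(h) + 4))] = 2*(1 - exp(h))*exp(h)/(exp(4*h) - 4*exp(3*h) - 44*exp(2*h) + 96*exp(h) + 576)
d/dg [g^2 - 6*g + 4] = 2*g - 6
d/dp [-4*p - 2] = -4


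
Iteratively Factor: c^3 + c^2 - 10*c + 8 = (c + 4)*(c^2 - 3*c + 2) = (c - 2)*(c + 4)*(c - 1)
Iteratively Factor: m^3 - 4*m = (m + 2)*(m^2 - 2*m) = (m - 2)*(m + 2)*(m)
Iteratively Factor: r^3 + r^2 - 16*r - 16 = (r + 1)*(r^2 - 16) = (r - 4)*(r + 1)*(r + 4)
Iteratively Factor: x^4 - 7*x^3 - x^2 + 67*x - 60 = (x - 5)*(x^3 - 2*x^2 - 11*x + 12) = (x - 5)*(x + 3)*(x^2 - 5*x + 4) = (x - 5)*(x - 4)*(x + 3)*(x - 1)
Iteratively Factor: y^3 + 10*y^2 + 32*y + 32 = (y + 4)*(y^2 + 6*y + 8) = (y + 2)*(y + 4)*(y + 4)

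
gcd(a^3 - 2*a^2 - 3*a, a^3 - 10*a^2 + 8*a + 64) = 1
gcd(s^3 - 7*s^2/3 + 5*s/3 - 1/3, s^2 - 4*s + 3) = s - 1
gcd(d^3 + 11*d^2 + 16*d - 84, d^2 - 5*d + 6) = d - 2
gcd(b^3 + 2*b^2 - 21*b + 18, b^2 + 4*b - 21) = b - 3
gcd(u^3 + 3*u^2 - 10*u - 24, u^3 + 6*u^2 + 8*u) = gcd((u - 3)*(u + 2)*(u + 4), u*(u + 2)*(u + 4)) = u^2 + 6*u + 8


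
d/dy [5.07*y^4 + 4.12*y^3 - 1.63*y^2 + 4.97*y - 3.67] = 20.28*y^3 + 12.36*y^2 - 3.26*y + 4.97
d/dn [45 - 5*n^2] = -10*n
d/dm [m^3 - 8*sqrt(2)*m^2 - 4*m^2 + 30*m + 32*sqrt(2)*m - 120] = 3*m^2 - 16*sqrt(2)*m - 8*m + 30 + 32*sqrt(2)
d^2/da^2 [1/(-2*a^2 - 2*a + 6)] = (a^2 + a - (2*a + 1)^2 - 3)/(a^2 + a - 3)^3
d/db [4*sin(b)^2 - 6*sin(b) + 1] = 2*(4*sin(b) - 3)*cos(b)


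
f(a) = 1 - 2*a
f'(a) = -2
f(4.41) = -7.82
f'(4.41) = -2.00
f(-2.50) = 6.00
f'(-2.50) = -2.00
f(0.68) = -0.36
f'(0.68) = -2.00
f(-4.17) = 9.34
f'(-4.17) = -2.00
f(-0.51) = 2.02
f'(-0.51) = -2.00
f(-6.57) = 14.14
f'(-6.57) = -2.00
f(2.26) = -3.52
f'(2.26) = -2.00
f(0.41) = 0.18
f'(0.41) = -2.00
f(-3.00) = 7.00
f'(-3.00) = -2.00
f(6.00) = -11.00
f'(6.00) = -2.00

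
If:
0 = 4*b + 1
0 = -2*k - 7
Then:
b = -1/4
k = -7/2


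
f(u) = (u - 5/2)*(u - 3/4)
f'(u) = 2*u - 13/4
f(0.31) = 0.96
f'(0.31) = -2.63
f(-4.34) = 34.82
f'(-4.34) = -11.93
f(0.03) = 1.78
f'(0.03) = -3.19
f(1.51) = -0.75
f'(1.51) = -0.23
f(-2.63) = 17.34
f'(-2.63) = -8.51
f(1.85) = -0.72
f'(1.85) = 0.45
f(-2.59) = 17.00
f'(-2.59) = -8.43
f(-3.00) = 20.62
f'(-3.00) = -9.25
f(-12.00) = 184.88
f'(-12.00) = -27.25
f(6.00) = 18.38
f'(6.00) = 8.75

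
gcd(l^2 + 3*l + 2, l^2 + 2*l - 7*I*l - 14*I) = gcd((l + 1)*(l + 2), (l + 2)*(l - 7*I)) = l + 2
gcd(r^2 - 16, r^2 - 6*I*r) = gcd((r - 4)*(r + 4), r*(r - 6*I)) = 1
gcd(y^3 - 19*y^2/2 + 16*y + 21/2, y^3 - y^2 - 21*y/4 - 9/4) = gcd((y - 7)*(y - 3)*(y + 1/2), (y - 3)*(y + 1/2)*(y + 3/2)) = y^2 - 5*y/2 - 3/2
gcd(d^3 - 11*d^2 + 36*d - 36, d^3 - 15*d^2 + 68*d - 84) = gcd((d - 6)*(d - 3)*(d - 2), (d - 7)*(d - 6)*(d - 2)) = d^2 - 8*d + 12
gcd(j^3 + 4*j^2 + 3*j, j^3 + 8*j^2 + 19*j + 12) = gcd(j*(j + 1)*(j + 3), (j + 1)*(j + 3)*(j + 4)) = j^2 + 4*j + 3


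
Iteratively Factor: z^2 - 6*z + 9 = (z - 3)*(z - 3)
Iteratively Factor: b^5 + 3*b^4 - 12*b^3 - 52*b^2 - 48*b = (b + 2)*(b^4 + b^3 - 14*b^2 - 24*b) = (b + 2)^2*(b^3 - b^2 - 12*b) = b*(b + 2)^2*(b^2 - b - 12) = b*(b + 2)^2*(b + 3)*(b - 4)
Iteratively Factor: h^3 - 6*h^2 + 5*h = (h - 1)*(h^2 - 5*h) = (h - 5)*(h - 1)*(h)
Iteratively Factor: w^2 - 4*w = (w - 4)*(w)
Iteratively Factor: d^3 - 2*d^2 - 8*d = (d - 4)*(d^2 + 2*d) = (d - 4)*(d + 2)*(d)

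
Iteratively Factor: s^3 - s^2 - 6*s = (s + 2)*(s^2 - 3*s) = (s - 3)*(s + 2)*(s)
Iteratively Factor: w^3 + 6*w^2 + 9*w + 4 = (w + 1)*(w^2 + 5*w + 4) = (w + 1)*(w + 4)*(w + 1)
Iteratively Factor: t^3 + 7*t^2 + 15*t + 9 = (t + 3)*(t^2 + 4*t + 3) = (t + 3)^2*(t + 1)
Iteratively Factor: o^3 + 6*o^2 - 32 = (o + 4)*(o^2 + 2*o - 8) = (o + 4)^2*(o - 2)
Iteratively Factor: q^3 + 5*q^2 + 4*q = (q + 1)*(q^2 + 4*q) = (q + 1)*(q + 4)*(q)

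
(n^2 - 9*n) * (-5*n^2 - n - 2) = -5*n^4 + 44*n^3 + 7*n^2 + 18*n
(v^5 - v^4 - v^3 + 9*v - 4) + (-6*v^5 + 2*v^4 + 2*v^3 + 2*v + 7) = -5*v^5 + v^4 + v^3 + 11*v + 3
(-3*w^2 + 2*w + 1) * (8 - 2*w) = 6*w^3 - 28*w^2 + 14*w + 8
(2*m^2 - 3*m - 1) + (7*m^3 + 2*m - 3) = 7*m^3 + 2*m^2 - m - 4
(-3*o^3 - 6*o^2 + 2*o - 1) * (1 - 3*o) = 9*o^4 + 15*o^3 - 12*o^2 + 5*o - 1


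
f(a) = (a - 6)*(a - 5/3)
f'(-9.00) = -25.67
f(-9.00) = 160.00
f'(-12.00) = -31.67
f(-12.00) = 246.00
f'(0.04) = -7.59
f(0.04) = 9.69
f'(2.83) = -2.01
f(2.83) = -3.69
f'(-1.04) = -9.75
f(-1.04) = 19.05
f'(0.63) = -6.41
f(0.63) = 5.57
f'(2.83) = -2.01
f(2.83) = -3.69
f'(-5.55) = -18.77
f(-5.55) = 83.35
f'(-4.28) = -16.23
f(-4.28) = 61.13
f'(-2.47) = -12.61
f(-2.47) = 35.04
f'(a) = 2*a - 23/3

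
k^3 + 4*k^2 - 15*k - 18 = (k - 3)*(k + 1)*(k + 6)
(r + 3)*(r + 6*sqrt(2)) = r^2 + 3*r + 6*sqrt(2)*r + 18*sqrt(2)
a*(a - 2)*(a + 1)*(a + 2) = a^4 + a^3 - 4*a^2 - 4*a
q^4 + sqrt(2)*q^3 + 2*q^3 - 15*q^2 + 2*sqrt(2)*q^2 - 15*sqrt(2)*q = q*(q - 3)*(q + 5)*(q + sqrt(2))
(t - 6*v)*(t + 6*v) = t^2 - 36*v^2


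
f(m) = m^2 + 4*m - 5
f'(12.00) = 28.00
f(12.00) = 187.00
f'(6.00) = 16.00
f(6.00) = 55.00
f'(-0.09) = 3.82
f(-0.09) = -5.35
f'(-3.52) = -3.04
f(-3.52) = -6.69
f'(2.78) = 9.56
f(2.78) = 13.85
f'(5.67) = 15.34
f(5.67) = 49.83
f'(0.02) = 4.04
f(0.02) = -4.92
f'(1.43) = 6.86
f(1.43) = 2.76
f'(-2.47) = -0.94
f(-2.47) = -8.78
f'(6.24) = 16.48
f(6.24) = 58.90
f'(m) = 2*m + 4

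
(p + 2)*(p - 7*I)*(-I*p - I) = -I*p^3 - 7*p^2 - 3*I*p^2 - 21*p - 2*I*p - 14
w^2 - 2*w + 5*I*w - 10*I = (w - 2)*(w + 5*I)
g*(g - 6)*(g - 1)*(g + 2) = g^4 - 5*g^3 - 8*g^2 + 12*g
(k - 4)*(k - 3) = k^2 - 7*k + 12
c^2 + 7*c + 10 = (c + 2)*(c + 5)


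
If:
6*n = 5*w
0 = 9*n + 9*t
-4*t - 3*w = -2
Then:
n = -5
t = 5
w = -6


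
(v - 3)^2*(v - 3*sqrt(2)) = v^3 - 6*v^2 - 3*sqrt(2)*v^2 + 9*v + 18*sqrt(2)*v - 27*sqrt(2)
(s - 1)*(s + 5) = s^2 + 4*s - 5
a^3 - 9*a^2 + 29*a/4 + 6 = (a - 8)*(a - 3/2)*(a + 1/2)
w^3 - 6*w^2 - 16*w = w*(w - 8)*(w + 2)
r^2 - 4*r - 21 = (r - 7)*(r + 3)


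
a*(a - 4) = a^2 - 4*a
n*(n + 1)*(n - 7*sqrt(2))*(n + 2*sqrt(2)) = n^4 - 5*sqrt(2)*n^3 + n^3 - 28*n^2 - 5*sqrt(2)*n^2 - 28*n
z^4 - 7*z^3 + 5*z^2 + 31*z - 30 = (z - 5)*(z - 3)*(z - 1)*(z + 2)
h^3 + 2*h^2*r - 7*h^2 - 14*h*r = h*(h - 7)*(h + 2*r)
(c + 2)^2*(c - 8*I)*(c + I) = c^4 + 4*c^3 - 7*I*c^3 + 12*c^2 - 28*I*c^2 + 32*c - 28*I*c + 32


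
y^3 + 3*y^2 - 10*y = y*(y - 2)*(y + 5)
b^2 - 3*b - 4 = (b - 4)*(b + 1)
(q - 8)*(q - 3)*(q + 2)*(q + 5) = q^4 - 4*q^3 - 43*q^2 + 58*q + 240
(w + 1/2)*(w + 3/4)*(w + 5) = w^3 + 25*w^2/4 + 53*w/8 + 15/8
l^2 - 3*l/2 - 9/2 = (l - 3)*(l + 3/2)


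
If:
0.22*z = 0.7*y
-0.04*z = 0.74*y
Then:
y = 0.00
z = 0.00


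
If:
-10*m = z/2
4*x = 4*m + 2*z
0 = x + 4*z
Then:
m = 0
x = 0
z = 0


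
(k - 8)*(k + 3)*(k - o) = k^3 - k^2*o - 5*k^2 + 5*k*o - 24*k + 24*o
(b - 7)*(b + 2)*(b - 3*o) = b^3 - 3*b^2*o - 5*b^2 + 15*b*o - 14*b + 42*o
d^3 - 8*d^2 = d^2*(d - 8)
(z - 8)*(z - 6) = z^2 - 14*z + 48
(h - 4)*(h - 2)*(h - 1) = h^3 - 7*h^2 + 14*h - 8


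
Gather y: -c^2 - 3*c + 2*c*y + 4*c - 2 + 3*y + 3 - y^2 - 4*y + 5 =-c^2 + c - y^2 + y*(2*c - 1) + 6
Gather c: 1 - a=1 - a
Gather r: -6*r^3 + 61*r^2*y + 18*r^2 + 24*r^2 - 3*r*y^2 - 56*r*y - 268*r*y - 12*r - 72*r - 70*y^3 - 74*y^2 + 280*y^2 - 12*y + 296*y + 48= -6*r^3 + r^2*(61*y + 42) + r*(-3*y^2 - 324*y - 84) - 70*y^3 + 206*y^2 + 284*y + 48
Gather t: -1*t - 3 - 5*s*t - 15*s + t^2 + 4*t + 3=-15*s + t^2 + t*(3 - 5*s)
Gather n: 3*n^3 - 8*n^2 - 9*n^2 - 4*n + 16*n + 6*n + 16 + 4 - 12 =3*n^3 - 17*n^2 + 18*n + 8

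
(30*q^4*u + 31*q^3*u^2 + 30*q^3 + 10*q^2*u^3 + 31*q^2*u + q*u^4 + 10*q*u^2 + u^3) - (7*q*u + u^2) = 30*q^4*u + 31*q^3*u^2 + 30*q^3 + 10*q^2*u^3 + 31*q^2*u + q*u^4 + 10*q*u^2 - 7*q*u + u^3 - u^2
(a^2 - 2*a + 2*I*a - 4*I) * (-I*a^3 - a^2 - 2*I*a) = -I*a^5 + a^4 + 2*I*a^4 - 2*a^3 - 4*I*a^3 + 4*a^2 + 8*I*a^2 - 8*a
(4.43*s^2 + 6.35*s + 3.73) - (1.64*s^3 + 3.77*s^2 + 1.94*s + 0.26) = -1.64*s^3 + 0.66*s^2 + 4.41*s + 3.47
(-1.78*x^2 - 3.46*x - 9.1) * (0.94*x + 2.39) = -1.6732*x^3 - 7.5066*x^2 - 16.8234*x - 21.749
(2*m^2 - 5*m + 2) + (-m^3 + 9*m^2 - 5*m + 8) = -m^3 + 11*m^2 - 10*m + 10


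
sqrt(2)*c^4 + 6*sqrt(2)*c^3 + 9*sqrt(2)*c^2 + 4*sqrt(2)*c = c*(c + 1)*(c + 4)*(sqrt(2)*c + sqrt(2))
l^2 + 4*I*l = l*(l + 4*I)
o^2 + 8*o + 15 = (o + 3)*(o + 5)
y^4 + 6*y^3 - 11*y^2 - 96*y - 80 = (y - 4)*(y + 1)*(y + 4)*(y + 5)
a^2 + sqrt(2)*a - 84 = (a - 6*sqrt(2))*(a + 7*sqrt(2))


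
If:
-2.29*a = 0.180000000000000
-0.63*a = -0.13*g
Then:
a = -0.08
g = -0.38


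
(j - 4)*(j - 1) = j^2 - 5*j + 4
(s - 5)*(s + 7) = s^2 + 2*s - 35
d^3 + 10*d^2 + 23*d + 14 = (d + 1)*(d + 2)*(d + 7)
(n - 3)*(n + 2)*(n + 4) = n^3 + 3*n^2 - 10*n - 24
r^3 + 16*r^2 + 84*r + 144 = (r + 4)*(r + 6)^2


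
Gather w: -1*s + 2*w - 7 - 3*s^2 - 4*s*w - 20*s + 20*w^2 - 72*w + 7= -3*s^2 - 21*s + 20*w^2 + w*(-4*s - 70)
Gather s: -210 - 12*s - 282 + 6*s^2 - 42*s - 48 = 6*s^2 - 54*s - 540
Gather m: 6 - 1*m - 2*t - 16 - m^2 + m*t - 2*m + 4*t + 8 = -m^2 + m*(t - 3) + 2*t - 2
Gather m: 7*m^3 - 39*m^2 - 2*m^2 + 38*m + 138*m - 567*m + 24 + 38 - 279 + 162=7*m^3 - 41*m^2 - 391*m - 55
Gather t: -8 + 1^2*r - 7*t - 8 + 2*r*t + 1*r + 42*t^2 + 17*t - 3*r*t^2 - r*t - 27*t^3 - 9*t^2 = 2*r - 27*t^3 + t^2*(33 - 3*r) + t*(r + 10) - 16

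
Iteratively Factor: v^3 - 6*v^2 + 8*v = (v - 4)*(v^2 - 2*v) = (v - 4)*(v - 2)*(v)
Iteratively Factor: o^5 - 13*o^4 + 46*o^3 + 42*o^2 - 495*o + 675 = (o + 3)*(o^4 - 16*o^3 + 94*o^2 - 240*o + 225) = (o - 3)*(o + 3)*(o^3 - 13*o^2 + 55*o - 75) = (o - 5)*(o - 3)*(o + 3)*(o^2 - 8*o + 15) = (o - 5)*(o - 3)^2*(o + 3)*(o - 5)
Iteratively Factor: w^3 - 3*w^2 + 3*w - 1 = (w - 1)*(w^2 - 2*w + 1) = (w - 1)^2*(w - 1)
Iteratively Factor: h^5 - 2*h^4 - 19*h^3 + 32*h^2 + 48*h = (h - 4)*(h^4 + 2*h^3 - 11*h^2 - 12*h) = (h - 4)*(h + 4)*(h^3 - 2*h^2 - 3*h) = h*(h - 4)*(h + 4)*(h^2 - 2*h - 3) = h*(h - 4)*(h + 1)*(h + 4)*(h - 3)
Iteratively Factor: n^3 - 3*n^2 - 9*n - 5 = (n + 1)*(n^2 - 4*n - 5) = (n + 1)^2*(n - 5)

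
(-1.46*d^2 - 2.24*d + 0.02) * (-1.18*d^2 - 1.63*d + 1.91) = 1.7228*d^4 + 5.023*d^3 + 0.839*d^2 - 4.311*d + 0.0382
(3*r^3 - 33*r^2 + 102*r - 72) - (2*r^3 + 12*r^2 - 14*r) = r^3 - 45*r^2 + 116*r - 72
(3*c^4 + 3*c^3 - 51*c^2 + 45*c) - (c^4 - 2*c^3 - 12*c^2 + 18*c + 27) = 2*c^4 + 5*c^3 - 39*c^2 + 27*c - 27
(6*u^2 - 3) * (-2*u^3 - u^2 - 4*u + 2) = -12*u^5 - 6*u^4 - 18*u^3 + 15*u^2 + 12*u - 6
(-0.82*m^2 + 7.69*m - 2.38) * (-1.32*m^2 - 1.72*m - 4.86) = 1.0824*m^4 - 8.7404*m^3 - 6.1*m^2 - 33.2798*m + 11.5668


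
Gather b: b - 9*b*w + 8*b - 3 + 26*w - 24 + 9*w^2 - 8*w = b*(9 - 9*w) + 9*w^2 + 18*w - 27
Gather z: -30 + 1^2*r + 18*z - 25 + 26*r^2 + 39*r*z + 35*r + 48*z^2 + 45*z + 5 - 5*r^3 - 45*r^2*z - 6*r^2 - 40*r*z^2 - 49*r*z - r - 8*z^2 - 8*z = -5*r^3 + 20*r^2 + 35*r + z^2*(40 - 40*r) + z*(-45*r^2 - 10*r + 55) - 50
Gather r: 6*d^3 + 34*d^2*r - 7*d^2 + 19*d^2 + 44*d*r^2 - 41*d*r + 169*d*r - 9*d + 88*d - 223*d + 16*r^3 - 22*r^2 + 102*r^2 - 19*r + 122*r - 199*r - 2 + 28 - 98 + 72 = 6*d^3 + 12*d^2 - 144*d + 16*r^3 + r^2*(44*d + 80) + r*(34*d^2 + 128*d - 96)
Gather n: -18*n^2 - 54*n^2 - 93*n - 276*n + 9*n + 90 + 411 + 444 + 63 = -72*n^2 - 360*n + 1008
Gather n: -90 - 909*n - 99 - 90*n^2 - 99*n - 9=-90*n^2 - 1008*n - 198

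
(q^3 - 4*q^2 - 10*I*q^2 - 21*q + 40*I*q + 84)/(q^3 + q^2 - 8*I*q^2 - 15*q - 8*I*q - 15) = (q^2 - q*(4 + 7*I) + 28*I)/(q^2 + q*(1 - 5*I) - 5*I)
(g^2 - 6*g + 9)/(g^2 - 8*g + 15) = (g - 3)/(g - 5)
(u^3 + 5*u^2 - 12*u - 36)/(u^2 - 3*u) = u + 8 + 12/u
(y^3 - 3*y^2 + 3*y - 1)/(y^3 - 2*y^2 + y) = (y - 1)/y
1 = 1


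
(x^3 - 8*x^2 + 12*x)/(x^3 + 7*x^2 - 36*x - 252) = x*(x - 2)/(x^2 + 13*x + 42)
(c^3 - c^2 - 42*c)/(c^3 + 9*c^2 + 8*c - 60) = c*(c - 7)/(c^2 + 3*c - 10)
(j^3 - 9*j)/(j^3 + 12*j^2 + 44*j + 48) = j*(j^2 - 9)/(j^3 + 12*j^2 + 44*j + 48)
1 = 1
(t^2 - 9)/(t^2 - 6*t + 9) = (t + 3)/(t - 3)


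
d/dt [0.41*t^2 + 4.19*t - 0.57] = 0.82*t + 4.19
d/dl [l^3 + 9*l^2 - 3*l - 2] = 3*l^2 + 18*l - 3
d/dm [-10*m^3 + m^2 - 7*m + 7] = -30*m^2 + 2*m - 7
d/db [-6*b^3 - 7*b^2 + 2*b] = -18*b^2 - 14*b + 2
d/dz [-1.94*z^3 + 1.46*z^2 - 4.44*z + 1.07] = -5.82*z^2 + 2.92*z - 4.44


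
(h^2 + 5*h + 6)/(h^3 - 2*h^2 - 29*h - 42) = 1/(h - 7)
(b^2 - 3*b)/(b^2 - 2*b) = (b - 3)/(b - 2)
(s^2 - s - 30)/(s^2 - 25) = (s - 6)/(s - 5)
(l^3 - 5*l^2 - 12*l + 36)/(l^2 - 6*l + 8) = (l^2 - 3*l - 18)/(l - 4)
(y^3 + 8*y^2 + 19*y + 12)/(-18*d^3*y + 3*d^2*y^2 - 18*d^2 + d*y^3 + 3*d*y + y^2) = (y^3 + 8*y^2 + 19*y + 12)/(-18*d^3*y + 3*d^2*y^2 - 18*d^2 + d*y^3 + 3*d*y + y^2)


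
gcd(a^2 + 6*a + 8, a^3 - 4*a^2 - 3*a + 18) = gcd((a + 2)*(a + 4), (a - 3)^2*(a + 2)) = a + 2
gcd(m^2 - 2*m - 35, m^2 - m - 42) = m - 7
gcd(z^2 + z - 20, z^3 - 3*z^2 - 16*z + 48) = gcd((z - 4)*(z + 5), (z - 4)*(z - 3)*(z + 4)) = z - 4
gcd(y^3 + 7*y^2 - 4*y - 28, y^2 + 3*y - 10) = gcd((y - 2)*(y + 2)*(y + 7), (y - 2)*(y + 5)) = y - 2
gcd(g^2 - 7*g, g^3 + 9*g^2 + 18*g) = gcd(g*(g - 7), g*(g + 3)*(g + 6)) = g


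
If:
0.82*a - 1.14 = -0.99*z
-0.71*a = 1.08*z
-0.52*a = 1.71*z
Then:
No Solution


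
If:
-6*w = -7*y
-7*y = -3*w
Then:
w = 0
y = 0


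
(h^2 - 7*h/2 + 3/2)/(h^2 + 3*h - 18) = (h - 1/2)/(h + 6)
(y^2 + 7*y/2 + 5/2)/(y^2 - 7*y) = (2*y^2 + 7*y + 5)/(2*y*(y - 7))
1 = 1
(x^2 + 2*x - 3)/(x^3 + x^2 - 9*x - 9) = (x - 1)/(x^2 - 2*x - 3)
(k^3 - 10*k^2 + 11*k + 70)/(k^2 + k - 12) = (k^3 - 10*k^2 + 11*k + 70)/(k^2 + k - 12)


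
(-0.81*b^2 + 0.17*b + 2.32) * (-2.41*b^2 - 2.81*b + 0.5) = 1.9521*b^4 + 1.8664*b^3 - 6.4739*b^2 - 6.4342*b + 1.16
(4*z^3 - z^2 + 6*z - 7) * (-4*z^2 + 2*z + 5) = -16*z^5 + 12*z^4 - 6*z^3 + 35*z^2 + 16*z - 35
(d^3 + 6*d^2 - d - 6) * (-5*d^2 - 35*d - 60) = -5*d^5 - 65*d^4 - 265*d^3 - 295*d^2 + 270*d + 360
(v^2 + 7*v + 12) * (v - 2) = v^3 + 5*v^2 - 2*v - 24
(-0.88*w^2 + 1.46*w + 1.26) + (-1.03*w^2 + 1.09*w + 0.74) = -1.91*w^2 + 2.55*w + 2.0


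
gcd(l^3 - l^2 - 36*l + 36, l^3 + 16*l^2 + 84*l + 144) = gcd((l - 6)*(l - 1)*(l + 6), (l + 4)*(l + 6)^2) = l + 6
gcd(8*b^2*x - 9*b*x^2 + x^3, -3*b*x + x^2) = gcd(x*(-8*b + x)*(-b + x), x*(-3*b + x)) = x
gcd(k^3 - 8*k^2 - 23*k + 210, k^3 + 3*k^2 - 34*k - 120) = k^2 - k - 30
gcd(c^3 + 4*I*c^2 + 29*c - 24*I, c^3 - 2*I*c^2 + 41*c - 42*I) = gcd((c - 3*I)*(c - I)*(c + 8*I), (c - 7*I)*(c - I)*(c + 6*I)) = c - I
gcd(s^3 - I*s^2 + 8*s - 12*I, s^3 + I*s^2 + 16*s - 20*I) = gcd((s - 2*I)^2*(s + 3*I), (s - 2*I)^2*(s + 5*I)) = s^2 - 4*I*s - 4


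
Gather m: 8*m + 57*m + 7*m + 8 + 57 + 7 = 72*m + 72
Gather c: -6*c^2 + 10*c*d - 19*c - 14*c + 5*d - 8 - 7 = -6*c^2 + c*(10*d - 33) + 5*d - 15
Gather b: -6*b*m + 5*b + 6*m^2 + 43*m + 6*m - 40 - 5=b*(5 - 6*m) + 6*m^2 + 49*m - 45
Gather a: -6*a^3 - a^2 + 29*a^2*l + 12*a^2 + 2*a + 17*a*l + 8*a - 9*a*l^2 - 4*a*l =-6*a^3 + a^2*(29*l + 11) + a*(-9*l^2 + 13*l + 10)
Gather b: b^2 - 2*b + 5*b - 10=b^2 + 3*b - 10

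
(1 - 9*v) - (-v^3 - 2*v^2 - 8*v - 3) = v^3 + 2*v^2 - v + 4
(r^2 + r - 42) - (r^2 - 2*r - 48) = 3*r + 6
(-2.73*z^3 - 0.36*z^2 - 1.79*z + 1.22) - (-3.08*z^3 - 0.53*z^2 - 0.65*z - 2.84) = 0.35*z^3 + 0.17*z^2 - 1.14*z + 4.06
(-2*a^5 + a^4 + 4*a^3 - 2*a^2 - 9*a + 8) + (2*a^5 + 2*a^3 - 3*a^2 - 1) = a^4 + 6*a^3 - 5*a^2 - 9*a + 7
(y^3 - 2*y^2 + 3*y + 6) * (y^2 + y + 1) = y^5 - y^4 + 2*y^3 + 7*y^2 + 9*y + 6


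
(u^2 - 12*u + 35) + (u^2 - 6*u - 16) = 2*u^2 - 18*u + 19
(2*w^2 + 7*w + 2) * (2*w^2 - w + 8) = 4*w^4 + 12*w^3 + 13*w^2 + 54*w + 16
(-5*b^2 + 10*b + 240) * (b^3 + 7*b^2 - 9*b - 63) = -5*b^5 - 25*b^4 + 355*b^3 + 1905*b^2 - 2790*b - 15120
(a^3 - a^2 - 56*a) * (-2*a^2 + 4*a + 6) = -2*a^5 + 6*a^4 + 114*a^3 - 230*a^2 - 336*a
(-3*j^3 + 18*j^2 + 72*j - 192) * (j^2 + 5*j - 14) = -3*j^5 + 3*j^4 + 204*j^3 - 84*j^2 - 1968*j + 2688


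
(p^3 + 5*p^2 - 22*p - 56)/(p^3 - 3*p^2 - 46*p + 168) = (p + 2)/(p - 6)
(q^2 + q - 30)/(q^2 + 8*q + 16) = (q^2 + q - 30)/(q^2 + 8*q + 16)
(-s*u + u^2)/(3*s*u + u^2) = (-s + u)/(3*s + u)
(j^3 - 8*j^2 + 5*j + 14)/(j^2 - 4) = (j^2 - 6*j - 7)/(j + 2)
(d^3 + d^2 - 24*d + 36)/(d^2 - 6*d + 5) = (d^3 + d^2 - 24*d + 36)/(d^2 - 6*d + 5)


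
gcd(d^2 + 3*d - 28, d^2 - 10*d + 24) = d - 4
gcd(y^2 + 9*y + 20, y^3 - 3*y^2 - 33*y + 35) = y + 5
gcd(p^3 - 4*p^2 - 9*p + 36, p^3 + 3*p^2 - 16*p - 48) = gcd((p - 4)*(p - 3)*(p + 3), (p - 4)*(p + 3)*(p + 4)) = p^2 - p - 12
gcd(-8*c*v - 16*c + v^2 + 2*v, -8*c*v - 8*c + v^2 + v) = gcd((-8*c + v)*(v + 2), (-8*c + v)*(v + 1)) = -8*c + v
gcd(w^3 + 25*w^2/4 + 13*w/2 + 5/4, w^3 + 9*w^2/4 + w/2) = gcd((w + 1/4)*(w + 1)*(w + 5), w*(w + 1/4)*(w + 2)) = w + 1/4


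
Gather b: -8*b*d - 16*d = -8*b*d - 16*d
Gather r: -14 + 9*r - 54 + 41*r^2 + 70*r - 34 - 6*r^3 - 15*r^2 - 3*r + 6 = -6*r^3 + 26*r^2 + 76*r - 96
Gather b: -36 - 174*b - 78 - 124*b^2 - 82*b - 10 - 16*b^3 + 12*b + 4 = -16*b^3 - 124*b^2 - 244*b - 120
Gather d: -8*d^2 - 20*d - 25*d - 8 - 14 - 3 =-8*d^2 - 45*d - 25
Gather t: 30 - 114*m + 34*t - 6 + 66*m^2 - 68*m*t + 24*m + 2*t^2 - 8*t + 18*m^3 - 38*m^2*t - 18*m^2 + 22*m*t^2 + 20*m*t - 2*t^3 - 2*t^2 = 18*m^3 + 48*m^2 + 22*m*t^2 - 90*m - 2*t^3 + t*(-38*m^2 - 48*m + 26) + 24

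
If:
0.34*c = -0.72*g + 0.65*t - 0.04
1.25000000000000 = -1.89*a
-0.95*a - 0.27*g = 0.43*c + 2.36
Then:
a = -0.66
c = -0.805785123966942*t - 5.67501858410949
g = 1.28328741965106*t + 2.62431433138504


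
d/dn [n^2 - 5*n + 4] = 2*n - 5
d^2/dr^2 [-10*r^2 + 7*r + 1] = -20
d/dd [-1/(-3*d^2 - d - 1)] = (-6*d - 1)/(3*d^2 + d + 1)^2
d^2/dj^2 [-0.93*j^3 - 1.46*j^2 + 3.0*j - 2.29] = -5.58*j - 2.92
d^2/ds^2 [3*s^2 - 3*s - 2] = 6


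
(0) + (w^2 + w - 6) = w^2 + w - 6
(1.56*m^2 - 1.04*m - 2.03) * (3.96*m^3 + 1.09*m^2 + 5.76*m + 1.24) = 6.1776*m^5 - 2.418*m^4 - 0.186799999999999*m^3 - 6.2687*m^2 - 12.9824*m - 2.5172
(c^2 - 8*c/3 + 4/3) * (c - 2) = c^3 - 14*c^2/3 + 20*c/3 - 8/3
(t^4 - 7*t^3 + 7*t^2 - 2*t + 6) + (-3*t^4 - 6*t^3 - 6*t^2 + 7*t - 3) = -2*t^4 - 13*t^3 + t^2 + 5*t + 3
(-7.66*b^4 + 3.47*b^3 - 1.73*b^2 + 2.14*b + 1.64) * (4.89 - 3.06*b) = 23.4396*b^5 - 48.0756*b^4 + 22.2621*b^3 - 15.0081*b^2 + 5.4462*b + 8.0196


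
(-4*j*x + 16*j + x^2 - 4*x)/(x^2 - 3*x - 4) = (-4*j + x)/(x + 1)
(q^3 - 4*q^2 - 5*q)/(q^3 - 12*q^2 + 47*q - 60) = q*(q + 1)/(q^2 - 7*q + 12)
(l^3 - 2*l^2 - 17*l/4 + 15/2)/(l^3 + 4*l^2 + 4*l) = (l^2 - 4*l + 15/4)/(l*(l + 2))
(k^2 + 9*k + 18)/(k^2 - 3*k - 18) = (k + 6)/(k - 6)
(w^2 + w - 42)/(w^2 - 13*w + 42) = (w + 7)/(w - 7)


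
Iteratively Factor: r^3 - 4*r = (r + 2)*(r^2 - 2*r) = (r - 2)*(r + 2)*(r)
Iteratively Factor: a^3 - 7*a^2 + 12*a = (a - 4)*(a^2 - 3*a) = a*(a - 4)*(a - 3)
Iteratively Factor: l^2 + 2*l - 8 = (l - 2)*(l + 4)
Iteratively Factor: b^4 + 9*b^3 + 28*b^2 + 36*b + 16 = (b + 4)*(b^3 + 5*b^2 + 8*b + 4) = (b + 2)*(b + 4)*(b^2 + 3*b + 2) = (b + 1)*(b + 2)*(b + 4)*(b + 2)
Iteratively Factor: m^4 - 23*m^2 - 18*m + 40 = (m - 1)*(m^3 + m^2 - 22*m - 40) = (m - 1)*(m + 4)*(m^2 - 3*m - 10) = (m - 5)*(m - 1)*(m + 4)*(m + 2)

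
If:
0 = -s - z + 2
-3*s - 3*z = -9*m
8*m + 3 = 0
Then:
No Solution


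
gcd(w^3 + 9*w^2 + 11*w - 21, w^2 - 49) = w + 7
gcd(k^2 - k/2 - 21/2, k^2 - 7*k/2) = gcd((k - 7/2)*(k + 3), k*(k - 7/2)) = k - 7/2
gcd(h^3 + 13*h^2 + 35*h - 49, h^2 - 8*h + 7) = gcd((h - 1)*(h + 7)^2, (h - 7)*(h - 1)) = h - 1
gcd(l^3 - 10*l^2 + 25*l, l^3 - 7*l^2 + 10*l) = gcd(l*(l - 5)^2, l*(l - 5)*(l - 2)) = l^2 - 5*l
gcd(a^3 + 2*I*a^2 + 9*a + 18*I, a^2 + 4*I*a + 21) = a - 3*I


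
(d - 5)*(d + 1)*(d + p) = d^3 + d^2*p - 4*d^2 - 4*d*p - 5*d - 5*p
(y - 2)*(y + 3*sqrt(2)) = y^2 - 2*y + 3*sqrt(2)*y - 6*sqrt(2)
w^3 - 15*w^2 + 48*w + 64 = (w - 8)^2*(w + 1)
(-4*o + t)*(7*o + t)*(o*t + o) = -28*o^3*t - 28*o^3 + 3*o^2*t^2 + 3*o^2*t + o*t^3 + o*t^2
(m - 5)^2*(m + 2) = m^3 - 8*m^2 + 5*m + 50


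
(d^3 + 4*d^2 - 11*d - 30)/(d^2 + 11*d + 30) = (d^2 - d - 6)/(d + 6)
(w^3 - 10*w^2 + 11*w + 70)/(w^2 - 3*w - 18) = (-w^3 + 10*w^2 - 11*w - 70)/(-w^2 + 3*w + 18)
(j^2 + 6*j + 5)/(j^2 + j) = (j + 5)/j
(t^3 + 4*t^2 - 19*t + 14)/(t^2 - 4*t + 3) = (t^2 + 5*t - 14)/(t - 3)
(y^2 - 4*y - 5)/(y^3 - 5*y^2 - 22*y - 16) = (y - 5)/(y^2 - 6*y - 16)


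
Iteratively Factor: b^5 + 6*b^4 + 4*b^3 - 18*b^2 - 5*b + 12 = (b + 3)*(b^4 + 3*b^3 - 5*b^2 - 3*b + 4) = (b - 1)*(b + 3)*(b^3 + 4*b^2 - b - 4) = (b - 1)^2*(b + 3)*(b^2 + 5*b + 4) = (b - 1)^2*(b + 3)*(b + 4)*(b + 1)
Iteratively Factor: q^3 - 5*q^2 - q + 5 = (q - 1)*(q^2 - 4*q - 5) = (q - 5)*(q - 1)*(q + 1)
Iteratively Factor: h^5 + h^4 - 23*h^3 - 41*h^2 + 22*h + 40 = (h - 1)*(h^4 + 2*h^3 - 21*h^2 - 62*h - 40) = (h - 1)*(h + 4)*(h^3 - 2*h^2 - 13*h - 10) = (h - 1)*(h + 1)*(h + 4)*(h^2 - 3*h - 10) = (h - 5)*(h - 1)*(h + 1)*(h + 4)*(h + 2)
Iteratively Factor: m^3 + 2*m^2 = (m)*(m^2 + 2*m) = m^2*(m + 2)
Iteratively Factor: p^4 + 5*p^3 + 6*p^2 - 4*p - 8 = (p + 2)*(p^3 + 3*p^2 - 4) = (p + 2)^2*(p^2 + p - 2) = (p + 2)^3*(p - 1)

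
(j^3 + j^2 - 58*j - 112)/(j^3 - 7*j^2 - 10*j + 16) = (j + 7)/(j - 1)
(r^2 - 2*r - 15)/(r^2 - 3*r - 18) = (r - 5)/(r - 6)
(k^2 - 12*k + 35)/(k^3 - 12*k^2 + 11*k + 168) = (k - 5)/(k^2 - 5*k - 24)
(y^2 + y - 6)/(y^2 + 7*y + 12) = (y - 2)/(y + 4)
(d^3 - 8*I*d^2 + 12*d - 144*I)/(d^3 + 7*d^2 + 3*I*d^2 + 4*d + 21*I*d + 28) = (d^2 - 12*I*d - 36)/(d^2 + d*(7 - I) - 7*I)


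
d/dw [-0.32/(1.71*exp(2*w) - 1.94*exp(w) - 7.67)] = (1.0944*exp(w) - 0.6208)*exp(w)/(-1.71*exp(2*w) + 1.94*exp(w) + 7.67)^2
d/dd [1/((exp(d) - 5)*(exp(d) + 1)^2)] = ((5 - exp(d))*(exp(d) + 1) - 2*(exp(d) - 5)^2)*exp(d)/((exp(d) - 5)^3*(exp(d) + 1)^3)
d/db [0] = 0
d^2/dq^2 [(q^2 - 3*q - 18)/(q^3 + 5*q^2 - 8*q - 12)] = 2*(q^6 - 9*q^5 - 129*q^4 - 695*q^3 - 954*q^2 + 972*q - 1800)/(q^9 + 15*q^8 + 51*q^7 - 151*q^6 - 768*q^5 + 636*q^4 + 2800*q^3 - 144*q^2 - 3456*q - 1728)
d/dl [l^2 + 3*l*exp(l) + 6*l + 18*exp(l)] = 3*l*exp(l) + 2*l + 21*exp(l) + 6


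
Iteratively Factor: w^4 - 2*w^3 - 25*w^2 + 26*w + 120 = (w + 2)*(w^3 - 4*w^2 - 17*w + 60) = (w + 2)*(w + 4)*(w^2 - 8*w + 15) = (w - 3)*(w + 2)*(w + 4)*(w - 5)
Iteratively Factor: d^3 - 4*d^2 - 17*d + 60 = (d + 4)*(d^2 - 8*d + 15) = (d - 3)*(d + 4)*(d - 5)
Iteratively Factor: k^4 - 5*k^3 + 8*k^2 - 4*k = (k)*(k^3 - 5*k^2 + 8*k - 4) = k*(k - 1)*(k^2 - 4*k + 4) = k*(k - 2)*(k - 1)*(k - 2)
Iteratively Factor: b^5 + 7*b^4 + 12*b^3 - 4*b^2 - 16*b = (b + 4)*(b^4 + 3*b^3 - 4*b) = b*(b + 4)*(b^3 + 3*b^2 - 4) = b*(b - 1)*(b + 4)*(b^2 + 4*b + 4) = b*(b - 1)*(b + 2)*(b + 4)*(b + 2)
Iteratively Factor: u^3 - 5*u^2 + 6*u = (u - 2)*(u^2 - 3*u) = (u - 3)*(u - 2)*(u)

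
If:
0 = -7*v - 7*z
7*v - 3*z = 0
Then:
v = 0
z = 0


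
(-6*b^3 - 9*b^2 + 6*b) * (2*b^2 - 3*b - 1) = -12*b^5 + 45*b^3 - 9*b^2 - 6*b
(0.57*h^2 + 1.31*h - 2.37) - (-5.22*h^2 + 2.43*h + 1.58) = 5.79*h^2 - 1.12*h - 3.95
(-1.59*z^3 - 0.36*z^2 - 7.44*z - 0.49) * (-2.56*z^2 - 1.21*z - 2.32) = 4.0704*z^5 + 2.8455*z^4 + 23.1708*z^3 + 11.092*z^2 + 17.8537*z + 1.1368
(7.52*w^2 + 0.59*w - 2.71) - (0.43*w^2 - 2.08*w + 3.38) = 7.09*w^2 + 2.67*w - 6.09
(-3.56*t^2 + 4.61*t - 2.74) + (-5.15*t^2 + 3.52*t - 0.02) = -8.71*t^2 + 8.13*t - 2.76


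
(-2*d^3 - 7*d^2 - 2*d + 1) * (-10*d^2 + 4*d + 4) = 20*d^5 + 62*d^4 - 16*d^3 - 46*d^2 - 4*d + 4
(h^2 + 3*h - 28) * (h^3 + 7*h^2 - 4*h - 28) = h^5 + 10*h^4 - 11*h^3 - 236*h^2 + 28*h + 784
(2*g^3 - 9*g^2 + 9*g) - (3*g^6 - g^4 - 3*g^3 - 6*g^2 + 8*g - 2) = -3*g^6 + g^4 + 5*g^3 - 3*g^2 + g + 2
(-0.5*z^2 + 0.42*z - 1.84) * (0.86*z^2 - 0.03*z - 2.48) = -0.43*z^4 + 0.3762*z^3 - 0.355*z^2 - 0.9864*z + 4.5632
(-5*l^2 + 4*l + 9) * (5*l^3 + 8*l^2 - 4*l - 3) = -25*l^5 - 20*l^4 + 97*l^3 + 71*l^2 - 48*l - 27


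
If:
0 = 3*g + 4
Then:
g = -4/3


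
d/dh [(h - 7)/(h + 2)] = 9/(h + 2)^2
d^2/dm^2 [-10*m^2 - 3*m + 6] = -20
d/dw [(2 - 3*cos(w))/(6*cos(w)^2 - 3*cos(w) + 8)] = 6*(3*sin(w)^2 + 4*cos(w))*sin(w)/(6*sin(w)^2 + 3*cos(w) - 14)^2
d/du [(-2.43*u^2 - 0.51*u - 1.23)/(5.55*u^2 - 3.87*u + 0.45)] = (12.2346*u^2 + 11.466*u - 4.9896)/(30.8025*u^4 - 42.957*u^3 + 19.9719*u^2 - 3.483*u + 0.2025)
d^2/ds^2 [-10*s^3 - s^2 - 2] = -60*s - 2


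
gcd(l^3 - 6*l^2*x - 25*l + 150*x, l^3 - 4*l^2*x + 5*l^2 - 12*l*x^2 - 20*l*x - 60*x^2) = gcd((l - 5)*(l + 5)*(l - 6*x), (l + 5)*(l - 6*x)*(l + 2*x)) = -l^2 + 6*l*x - 5*l + 30*x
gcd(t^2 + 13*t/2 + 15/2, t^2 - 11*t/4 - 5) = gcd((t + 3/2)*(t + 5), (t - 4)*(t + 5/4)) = 1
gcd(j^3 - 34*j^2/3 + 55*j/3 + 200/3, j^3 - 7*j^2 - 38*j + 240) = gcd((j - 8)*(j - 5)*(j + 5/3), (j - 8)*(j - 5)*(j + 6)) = j^2 - 13*j + 40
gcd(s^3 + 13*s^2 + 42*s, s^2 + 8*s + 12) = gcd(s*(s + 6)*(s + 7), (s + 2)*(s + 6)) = s + 6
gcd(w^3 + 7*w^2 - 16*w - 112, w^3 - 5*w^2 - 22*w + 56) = w + 4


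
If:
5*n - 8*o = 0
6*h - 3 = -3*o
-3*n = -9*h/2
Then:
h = 16/47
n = 24/47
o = 15/47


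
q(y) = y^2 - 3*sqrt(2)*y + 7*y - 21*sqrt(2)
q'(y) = 2*y - 3*sqrt(2) + 7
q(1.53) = -23.14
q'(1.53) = 5.82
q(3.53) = -7.50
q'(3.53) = 9.82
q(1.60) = -22.73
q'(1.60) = 5.96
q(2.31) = -17.99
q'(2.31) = 7.38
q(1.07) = -25.60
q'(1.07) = 4.90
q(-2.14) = -31.02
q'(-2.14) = -1.52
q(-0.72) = -31.17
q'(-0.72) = 1.32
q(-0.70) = -31.14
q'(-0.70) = 1.36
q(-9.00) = 26.49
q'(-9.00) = -15.24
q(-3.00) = -28.97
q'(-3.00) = -3.24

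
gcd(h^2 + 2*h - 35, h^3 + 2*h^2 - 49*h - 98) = h + 7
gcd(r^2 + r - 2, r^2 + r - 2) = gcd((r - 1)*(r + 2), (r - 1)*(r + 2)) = r^2 + r - 2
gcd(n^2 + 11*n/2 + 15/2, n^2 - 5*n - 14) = 1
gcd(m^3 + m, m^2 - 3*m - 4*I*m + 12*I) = 1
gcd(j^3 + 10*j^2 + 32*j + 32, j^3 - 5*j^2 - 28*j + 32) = j + 4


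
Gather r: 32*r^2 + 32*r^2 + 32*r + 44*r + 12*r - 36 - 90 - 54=64*r^2 + 88*r - 180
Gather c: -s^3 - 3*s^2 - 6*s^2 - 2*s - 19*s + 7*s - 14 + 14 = -s^3 - 9*s^2 - 14*s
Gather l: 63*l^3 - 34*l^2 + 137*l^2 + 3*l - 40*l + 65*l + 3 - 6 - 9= 63*l^3 + 103*l^2 + 28*l - 12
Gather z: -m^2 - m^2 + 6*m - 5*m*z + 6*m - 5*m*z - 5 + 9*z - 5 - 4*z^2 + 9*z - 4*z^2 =-2*m^2 + 12*m - 8*z^2 + z*(18 - 10*m) - 10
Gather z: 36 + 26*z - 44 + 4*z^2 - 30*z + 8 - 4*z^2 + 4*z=0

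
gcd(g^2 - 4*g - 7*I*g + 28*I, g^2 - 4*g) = g - 4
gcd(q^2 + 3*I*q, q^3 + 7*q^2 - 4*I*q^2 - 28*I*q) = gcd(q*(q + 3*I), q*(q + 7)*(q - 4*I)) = q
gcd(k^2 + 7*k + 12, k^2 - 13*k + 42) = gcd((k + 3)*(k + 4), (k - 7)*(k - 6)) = 1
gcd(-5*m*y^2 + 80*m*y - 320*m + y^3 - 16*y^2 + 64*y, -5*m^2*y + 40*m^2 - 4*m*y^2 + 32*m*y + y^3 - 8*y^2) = -5*m*y + 40*m + y^2 - 8*y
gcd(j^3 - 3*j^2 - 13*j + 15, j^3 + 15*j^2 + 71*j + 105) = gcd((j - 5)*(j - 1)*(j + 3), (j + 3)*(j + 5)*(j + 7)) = j + 3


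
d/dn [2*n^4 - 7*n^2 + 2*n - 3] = 8*n^3 - 14*n + 2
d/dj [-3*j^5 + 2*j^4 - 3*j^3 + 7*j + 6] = -15*j^4 + 8*j^3 - 9*j^2 + 7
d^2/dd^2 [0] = 0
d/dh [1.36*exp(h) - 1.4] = 1.36*exp(h)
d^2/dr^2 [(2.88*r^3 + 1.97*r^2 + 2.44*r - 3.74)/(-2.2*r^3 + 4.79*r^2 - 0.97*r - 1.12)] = (2.8421709430404e-14*r^7 - 79.7684800000002*r^6 - 33.98208*r^5 + 481.87524*r^4 - 718.817342*r^3 + 552.713556*r^2 - 259.771836*r + 47.525932)/(10.648*r^9 - 69.5508*r^8 + 165.51546*r^7 - 154.970999*r^6 + 2.16191099999999*r^5 + 77.911923*r^4 - 22.031423*r^3 - 14.864304*r^2 + 3.650304*r + 1.404928)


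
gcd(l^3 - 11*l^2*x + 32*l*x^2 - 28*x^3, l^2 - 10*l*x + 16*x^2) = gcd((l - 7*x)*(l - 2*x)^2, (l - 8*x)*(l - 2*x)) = -l + 2*x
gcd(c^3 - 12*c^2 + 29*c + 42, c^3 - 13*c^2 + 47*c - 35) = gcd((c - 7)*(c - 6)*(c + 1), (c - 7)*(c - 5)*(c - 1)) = c - 7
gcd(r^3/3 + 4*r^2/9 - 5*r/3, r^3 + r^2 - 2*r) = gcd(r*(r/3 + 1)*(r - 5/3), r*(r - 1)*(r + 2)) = r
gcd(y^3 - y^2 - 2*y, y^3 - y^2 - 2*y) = y^3 - y^2 - 2*y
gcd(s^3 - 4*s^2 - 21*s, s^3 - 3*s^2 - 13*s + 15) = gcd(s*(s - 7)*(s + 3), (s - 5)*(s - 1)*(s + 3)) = s + 3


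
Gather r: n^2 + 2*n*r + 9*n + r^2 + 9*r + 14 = n^2 + 9*n + r^2 + r*(2*n + 9) + 14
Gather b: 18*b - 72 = 18*b - 72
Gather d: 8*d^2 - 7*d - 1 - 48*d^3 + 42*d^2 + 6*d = -48*d^3 + 50*d^2 - d - 1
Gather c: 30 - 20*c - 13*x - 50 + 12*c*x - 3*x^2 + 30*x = c*(12*x - 20) - 3*x^2 + 17*x - 20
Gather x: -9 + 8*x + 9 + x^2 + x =x^2 + 9*x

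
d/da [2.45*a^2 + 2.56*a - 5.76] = 4.9*a + 2.56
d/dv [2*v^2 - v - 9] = 4*v - 1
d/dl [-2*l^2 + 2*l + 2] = 2 - 4*l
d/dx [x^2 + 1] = 2*x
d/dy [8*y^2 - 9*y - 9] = 16*y - 9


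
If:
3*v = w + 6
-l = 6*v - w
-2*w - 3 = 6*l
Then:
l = 21/4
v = -15/4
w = -69/4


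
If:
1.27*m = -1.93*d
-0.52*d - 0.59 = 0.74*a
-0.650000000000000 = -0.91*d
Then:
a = -1.30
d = 0.71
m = -1.09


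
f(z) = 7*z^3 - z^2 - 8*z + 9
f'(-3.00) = 187.00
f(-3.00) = -165.00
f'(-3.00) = 187.00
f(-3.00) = -165.00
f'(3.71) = 273.63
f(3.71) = 323.01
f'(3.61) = 258.45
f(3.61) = 296.41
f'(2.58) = 126.62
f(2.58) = 101.92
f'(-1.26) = 27.86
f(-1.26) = 3.49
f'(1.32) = 25.95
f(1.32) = 12.80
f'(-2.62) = 141.39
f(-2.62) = -102.80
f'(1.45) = 33.25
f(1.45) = 16.64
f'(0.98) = 10.21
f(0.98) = 6.79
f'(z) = 21*z^2 - 2*z - 8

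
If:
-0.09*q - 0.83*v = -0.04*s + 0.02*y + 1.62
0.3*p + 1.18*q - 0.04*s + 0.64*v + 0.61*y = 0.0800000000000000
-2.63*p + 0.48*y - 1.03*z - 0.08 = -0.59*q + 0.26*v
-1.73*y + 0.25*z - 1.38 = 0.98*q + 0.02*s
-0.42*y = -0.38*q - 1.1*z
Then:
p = 0.669272880112345 - 0.133970823780971*z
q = 0.176473018003612 - 1.23567327679613*z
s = -56.793484179159*z - 91.4582924102216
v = -2.63921677407724*z - 6.38241878229801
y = 1.50105751147017*z + 0.15966606390803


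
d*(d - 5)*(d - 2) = d^3 - 7*d^2 + 10*d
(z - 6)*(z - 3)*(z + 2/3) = z^3 - 25*z^2/3 + 12*z + 12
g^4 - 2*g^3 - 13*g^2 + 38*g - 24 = (g - 3)*(g - 2)*(g - 1)*(g + 4)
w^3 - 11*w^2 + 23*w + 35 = (w - 7)*(w - 5)*(w + 1)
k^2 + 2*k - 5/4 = (k - 1/2)*(k + 5/2)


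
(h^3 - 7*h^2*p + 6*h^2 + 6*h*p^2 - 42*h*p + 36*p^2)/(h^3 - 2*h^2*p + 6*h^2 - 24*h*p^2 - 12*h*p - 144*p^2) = (h - p)/(h + 4*p)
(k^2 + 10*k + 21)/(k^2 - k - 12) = (k + 7)/(k - 4)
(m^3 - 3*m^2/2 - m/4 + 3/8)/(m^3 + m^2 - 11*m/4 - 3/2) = (m - 1/2)/(m + 2)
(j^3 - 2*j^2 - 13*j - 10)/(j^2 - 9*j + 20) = (j^2 + 3*j + 2)/(j - 4)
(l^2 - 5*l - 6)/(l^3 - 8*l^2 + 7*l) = (l^2 - 5*l - 6)/(l*(l^2 - 8*l + 7))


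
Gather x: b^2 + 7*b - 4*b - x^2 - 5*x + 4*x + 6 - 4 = b^2 + 3*b - x^2 - x + 2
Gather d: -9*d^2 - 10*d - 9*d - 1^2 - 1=-9*d^2 - 19*d - 2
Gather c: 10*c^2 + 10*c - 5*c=10*c^2 + 5*c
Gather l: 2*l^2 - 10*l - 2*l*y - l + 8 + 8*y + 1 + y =2*l^2 + l*(-2*y - 11) + 9*y + 9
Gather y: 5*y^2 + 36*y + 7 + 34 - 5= 5*y^2 + 36*y + 36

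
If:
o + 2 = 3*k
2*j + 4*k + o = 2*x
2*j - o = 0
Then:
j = 3*x/10 - 2/5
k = x/5 + 2/5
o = 3*x/5 - 4/5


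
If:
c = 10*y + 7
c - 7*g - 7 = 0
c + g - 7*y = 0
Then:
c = -273/31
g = -70/31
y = -49/31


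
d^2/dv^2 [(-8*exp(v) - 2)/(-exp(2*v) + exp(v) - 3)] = 2*(4*exp(4*v) + 8*exp(3*v) - 75*exp(2*v) + exp(v) + 39)*exp(v)/(exp(6*v) - 3*exp(5*v) + 12*exp(4*v) - 19*exp(3*v) + 36*exp(2*v) - 27*exp(v) + 27)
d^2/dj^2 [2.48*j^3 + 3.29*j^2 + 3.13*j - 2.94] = 14.88*j + 6.58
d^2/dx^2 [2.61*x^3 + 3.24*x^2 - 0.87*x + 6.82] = 15.66*x + 6.48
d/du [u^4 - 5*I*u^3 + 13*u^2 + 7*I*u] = 4*u^3 - 15*I*u^2 + 26*u + 7*I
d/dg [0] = 0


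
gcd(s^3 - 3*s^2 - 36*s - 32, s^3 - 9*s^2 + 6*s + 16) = s^2 - 7*s - 8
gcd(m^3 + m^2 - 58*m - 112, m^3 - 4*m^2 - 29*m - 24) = m - 8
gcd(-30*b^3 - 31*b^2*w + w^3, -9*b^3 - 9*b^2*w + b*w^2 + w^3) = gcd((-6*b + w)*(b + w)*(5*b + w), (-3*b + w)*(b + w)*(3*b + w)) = b + w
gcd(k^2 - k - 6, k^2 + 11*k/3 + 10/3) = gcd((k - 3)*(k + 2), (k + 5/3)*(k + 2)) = k + 2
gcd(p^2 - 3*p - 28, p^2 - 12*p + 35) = p - 7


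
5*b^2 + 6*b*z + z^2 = (b + z)*(5*b + z)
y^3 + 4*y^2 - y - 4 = (y - 1)*(y + 1)*(y + 4)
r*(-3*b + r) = -3*b*r + r^2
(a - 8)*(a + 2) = a^2 - 6*a - 16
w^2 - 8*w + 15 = (w - 5)*(w - 3)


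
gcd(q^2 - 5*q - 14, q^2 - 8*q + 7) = q - 7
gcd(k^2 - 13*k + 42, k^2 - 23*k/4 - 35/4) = k - 7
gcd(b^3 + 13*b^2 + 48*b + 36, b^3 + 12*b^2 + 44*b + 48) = b + 6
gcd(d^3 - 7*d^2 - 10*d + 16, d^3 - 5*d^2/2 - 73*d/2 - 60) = d - 8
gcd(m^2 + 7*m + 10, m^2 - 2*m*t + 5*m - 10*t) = m + 5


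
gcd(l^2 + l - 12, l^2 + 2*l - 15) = l - 3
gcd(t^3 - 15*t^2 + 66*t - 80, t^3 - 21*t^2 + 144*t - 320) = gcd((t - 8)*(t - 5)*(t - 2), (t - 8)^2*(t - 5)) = t^2 - 13*t + 40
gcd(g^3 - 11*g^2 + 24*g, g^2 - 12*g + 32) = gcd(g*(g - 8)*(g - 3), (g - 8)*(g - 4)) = g - 8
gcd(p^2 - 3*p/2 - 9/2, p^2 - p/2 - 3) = p + 3/2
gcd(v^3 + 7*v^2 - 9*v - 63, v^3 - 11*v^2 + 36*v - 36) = v - 3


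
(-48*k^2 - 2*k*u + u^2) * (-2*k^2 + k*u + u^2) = 96*k^4 - 44*k^3*u - 52*k^2*u^2 - k*u^3 + u^4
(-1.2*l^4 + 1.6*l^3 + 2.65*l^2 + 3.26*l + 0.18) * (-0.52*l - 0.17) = 0.624*l^5 - 0.628*l^4 - 1.65*l^3 - 2.1457*l^2 - 0.6478*l - 0.0306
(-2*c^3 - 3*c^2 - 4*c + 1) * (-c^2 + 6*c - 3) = 2*c^5 - 9*c^4 - 8*c^3 - 16*c^2 + 18*c - 3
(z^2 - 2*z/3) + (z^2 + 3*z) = 2*z^2 + 7*z/3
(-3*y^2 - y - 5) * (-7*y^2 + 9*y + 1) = 21*y^4 - 20*y^3 + 23*y^2 - 46*y - 5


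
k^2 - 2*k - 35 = (k - 7)*(k + 5)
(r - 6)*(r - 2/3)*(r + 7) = r^3 + r^2/3 - 128*r/3 + 28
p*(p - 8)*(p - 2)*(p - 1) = p^4 - 11*p^3 + 26*p^2 - 16*p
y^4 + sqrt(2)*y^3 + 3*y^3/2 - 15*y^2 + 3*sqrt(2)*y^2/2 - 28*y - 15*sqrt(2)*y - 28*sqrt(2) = (y - 4)*(y + 2)*(y + 7/2)*(y + sqrt(2))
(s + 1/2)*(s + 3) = s^2 + 7*s/2 + 3/2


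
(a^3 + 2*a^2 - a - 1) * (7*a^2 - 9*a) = 7*a^5 + 5*a^4 - 25*a^3 + 2*a^2 + 9*a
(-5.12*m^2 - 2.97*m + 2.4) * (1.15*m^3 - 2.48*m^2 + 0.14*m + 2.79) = -5.888*m^5 + 9.2821*m^4 + 9.4088*m^3 - 20.6526*m^2 - 7.9503*m + 6.696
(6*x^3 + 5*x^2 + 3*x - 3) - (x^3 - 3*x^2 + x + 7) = 5*x^3 + 8*x^2 + 2*x - 10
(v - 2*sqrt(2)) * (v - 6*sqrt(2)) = v^2 - 8*sqrt(2)*v + 24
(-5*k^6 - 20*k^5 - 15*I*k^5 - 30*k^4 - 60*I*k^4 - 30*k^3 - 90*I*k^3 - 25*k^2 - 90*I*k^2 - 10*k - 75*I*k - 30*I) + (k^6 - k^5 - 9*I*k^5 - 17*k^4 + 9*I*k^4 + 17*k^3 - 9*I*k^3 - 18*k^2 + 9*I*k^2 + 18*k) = -4*k^6 - 21*k^5 - 24*I*k^5 - 47*k^4 - 51*I*k^4 - 13*k^3 - 99*I*k^3 - 43*k^2 - 81*I*k^2 + 8*k - 75*I*k - 30*I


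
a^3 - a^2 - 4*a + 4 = (a - 2)*(a - 1)*(a + 2)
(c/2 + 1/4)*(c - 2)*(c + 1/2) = c^3/2 - c^2/2 - 7*c/8 - 1/4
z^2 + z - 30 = (z - 5)*(z + 6)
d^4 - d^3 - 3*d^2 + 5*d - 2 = (d - 1)^3*(d + 2)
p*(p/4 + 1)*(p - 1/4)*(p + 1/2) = p^4/4 + 17*p^3/16 + 7*p^2/32 - p/8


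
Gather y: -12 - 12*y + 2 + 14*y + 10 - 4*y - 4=-2*y - 4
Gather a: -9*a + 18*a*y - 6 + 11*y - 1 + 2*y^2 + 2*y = a*(18*y - 9) + 2*y^2 + 13*y - 7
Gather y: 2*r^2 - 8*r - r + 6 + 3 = 2*r^2 - 9*r + 9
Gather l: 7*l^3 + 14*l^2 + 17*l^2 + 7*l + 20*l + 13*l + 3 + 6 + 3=7*l^3 + 31*l^2 + 40*l + 12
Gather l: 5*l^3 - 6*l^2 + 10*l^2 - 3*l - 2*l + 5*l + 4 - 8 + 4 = 5*l^3 + 4*l^2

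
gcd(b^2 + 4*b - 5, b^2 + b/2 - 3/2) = b - 1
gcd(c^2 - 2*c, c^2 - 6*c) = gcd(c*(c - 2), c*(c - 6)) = c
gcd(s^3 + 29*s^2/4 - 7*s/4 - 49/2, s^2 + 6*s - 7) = s + 7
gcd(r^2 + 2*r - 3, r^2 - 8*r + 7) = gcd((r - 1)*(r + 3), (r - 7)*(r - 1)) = r - 1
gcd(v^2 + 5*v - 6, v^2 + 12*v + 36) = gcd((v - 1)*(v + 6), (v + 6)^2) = v + 6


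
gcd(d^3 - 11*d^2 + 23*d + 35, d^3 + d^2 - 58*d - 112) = 1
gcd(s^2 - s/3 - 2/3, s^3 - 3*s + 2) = s - 1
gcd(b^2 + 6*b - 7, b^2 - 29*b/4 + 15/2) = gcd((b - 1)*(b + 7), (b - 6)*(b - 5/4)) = 1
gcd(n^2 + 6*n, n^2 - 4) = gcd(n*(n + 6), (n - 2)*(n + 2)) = 1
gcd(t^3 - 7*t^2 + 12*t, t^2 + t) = t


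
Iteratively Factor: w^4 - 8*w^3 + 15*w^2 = (w - 3)*(w^3 - 5*w^2) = w*(w - 3)*(w^2 - 5*w) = w^2*(w - 3)*(w - 5)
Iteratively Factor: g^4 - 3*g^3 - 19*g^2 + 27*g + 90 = (g - 3)*(g^3 - 19*g - 30) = (g - 3)*(g + 3)*(g^2 - 3*g - 10) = (g - 5)*(g - 3)*(g + 3)*(g + 2)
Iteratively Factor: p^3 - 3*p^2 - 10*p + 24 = (p - 2)*(p^2 - p - 12) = (p - 4)*(p - 2)*(p + 3)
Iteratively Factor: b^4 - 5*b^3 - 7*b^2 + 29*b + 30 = (b - 5)*(b^3 - 7*b - 6) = (b - 5)*(b + 2)*(b^2 - 2*b - 3) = (b - 5)*(b + 1)*(b + 2)*(b - 3)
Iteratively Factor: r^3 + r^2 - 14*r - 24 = (r + 2)*(r^2 - r - 12) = (r + 2)*(r + 3)*(r - 4)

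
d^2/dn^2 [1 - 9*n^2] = -18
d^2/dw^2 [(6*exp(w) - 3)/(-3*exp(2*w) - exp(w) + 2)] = (-54*exp(4*w) + 126*exp(3*w) - 189*exp(2*w) + 63*exp(w) - 18)*exp(w)/(27*exp(6*w) + 27*exp(5*w) - 45*exp(4*w) - 35*exp(3*w) + 30*exp(2*w) + 12*exp(w) - 8)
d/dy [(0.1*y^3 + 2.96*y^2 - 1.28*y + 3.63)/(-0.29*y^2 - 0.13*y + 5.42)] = (-0.029*y^4 - 0.026*y^3 + 0.87*y^2 + 34.1918*y - 6.4657)/(0.0841*y^4 + 0.0754*y^3 - 3.1267*y^2 - 1.4092*y + 29.3764)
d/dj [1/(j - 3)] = -1/(j - 3)^2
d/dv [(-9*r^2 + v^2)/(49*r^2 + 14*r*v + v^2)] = 2*r*(9*r + 7*v)/(343*r^3 + 147*r^2*v + 21*r*v^2 + v^3)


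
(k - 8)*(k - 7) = k^2 - 15*k + 56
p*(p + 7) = p^2 + 7*p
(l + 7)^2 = l^2 + 14*l + 49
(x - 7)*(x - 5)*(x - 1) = x^3 - 13*x^2 + 47*x - 35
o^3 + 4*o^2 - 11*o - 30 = (o - 3)*(o + 2)*(o + 5)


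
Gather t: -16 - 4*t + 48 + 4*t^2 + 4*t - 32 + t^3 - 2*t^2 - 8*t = t^3 + 2*t^2 - 8*t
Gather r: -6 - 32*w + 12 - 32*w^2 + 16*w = -32*w^2 - 16*w + 6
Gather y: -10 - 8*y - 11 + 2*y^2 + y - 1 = 2*y^2 - 7*y - 22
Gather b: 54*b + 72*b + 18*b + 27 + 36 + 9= 144*b + 72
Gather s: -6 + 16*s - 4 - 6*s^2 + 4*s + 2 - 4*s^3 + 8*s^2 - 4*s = -4*s^3 + 2*s^2 + 16*s - 8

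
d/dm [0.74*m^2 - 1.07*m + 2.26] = 1.48*m - 1.07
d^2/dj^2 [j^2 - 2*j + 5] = 2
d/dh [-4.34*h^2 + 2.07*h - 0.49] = 2.07 - 8.68*h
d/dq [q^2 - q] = 2*q - 1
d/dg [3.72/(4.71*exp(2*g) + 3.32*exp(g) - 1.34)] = (-35.0424*exp(g) - 12.3504)*exp(g)/(4.71*exp(2*g) + 3.32*exp(g) - 1.34)^2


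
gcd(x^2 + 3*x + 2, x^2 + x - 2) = x + 2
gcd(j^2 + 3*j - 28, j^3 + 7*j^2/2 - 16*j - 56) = j - 4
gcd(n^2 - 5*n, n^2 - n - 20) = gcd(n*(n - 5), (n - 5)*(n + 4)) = n - 5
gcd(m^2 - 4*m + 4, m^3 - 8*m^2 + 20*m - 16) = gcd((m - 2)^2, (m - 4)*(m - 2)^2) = m^2 - 4*m + 4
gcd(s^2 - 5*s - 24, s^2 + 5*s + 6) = s + 3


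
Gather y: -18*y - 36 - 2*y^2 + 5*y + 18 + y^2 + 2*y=-y^2 - 11*y - 18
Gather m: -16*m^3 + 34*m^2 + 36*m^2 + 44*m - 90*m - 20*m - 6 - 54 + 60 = -16*m^3 + 70*m^2 - 66*m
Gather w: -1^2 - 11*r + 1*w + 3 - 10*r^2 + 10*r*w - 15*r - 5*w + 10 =-10*r^2 - 26*r + w*(10*r - 4) + 12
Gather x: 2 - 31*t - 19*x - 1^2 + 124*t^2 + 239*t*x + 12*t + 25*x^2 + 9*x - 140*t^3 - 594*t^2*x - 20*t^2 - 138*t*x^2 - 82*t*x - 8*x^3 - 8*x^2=-140*t^3 + 104*t^2 - 19*t - 8*x^3 + x^2*(17 - 138*t) + x*(-594*t^2 + 157*t - 10) + 1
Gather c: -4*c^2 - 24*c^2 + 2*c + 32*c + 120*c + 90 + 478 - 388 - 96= -28*c^2 + 154*c + 84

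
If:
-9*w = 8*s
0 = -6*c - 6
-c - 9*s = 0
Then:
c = -1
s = 1/9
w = -8/81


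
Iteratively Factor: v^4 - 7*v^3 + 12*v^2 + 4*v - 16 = (v - 2)*(v^3 - 5*v^2 + 2*v + 8) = (v - 2)*(v + 1)*(v^2 - 6*v + 8) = (v - 2)^2*(v + 1)*(v - 4)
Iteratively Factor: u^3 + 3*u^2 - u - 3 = (u - 1)*(u^2 + 4*u + 3) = (u - 1)*(u + 1)*(u + 3)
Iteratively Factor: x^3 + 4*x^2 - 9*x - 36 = (x - 3)*(x^2 + 7*x + 12) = (x - 3)*(x + 3)*(x + 4)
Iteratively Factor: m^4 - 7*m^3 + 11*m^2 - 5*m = (m)*(m^3 - 7*m^2 + 11*m - 5) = m*(m - 5)*(m^2 - 2*m + 1) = m*(m - 5)*(m - 1)*(m - 1)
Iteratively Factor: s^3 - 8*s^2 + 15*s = (s - 5)*(s^2 - 3*s) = s*(s - 5)*(s - 3)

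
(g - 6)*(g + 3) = g^2 - 3*g - 18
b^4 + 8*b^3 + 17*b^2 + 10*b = b*(b + 1)*(b + 2)*(b + 5)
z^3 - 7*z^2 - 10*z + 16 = (z - 8)*(z - 1)*(z + 2)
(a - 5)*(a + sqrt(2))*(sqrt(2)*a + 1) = sqrt(2)*a^3 - 5*sqrt(2)*a^2 + 3*a^2 - 15*a + sqrt(2)*a - 5*sqrt(2)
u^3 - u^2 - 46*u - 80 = (u - 8)*(u + 2)*(u + 5)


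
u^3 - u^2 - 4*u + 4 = (u - 2)*(u - 1)*(u + 2)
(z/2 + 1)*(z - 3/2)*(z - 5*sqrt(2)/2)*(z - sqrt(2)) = z^4/2 - 7*sqrt(2)*z^3/4 + z^3/4 - 7*sqrt(2)*z^2/8 + z^2 + 5*z/4 + 21*sqrt(2)*z/4 - 15/2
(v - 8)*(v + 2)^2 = v^3 - 4*v^2 - 28*v - 32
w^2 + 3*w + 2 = (w + 1)*(w + 2)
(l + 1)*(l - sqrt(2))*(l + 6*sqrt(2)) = l^3 + l^2 + 5*sqrt(2)*l^2 - 12*l + 5*sqrt(2)*l - 12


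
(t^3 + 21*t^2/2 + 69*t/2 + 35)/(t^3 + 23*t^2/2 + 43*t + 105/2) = (t + 2)/(t + 3)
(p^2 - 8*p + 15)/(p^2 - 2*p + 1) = (p^2 - 8*p + 15)/(p^2 - 2*p + 1)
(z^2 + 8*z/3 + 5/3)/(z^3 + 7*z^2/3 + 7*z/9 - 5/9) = 3/(3*z - 1)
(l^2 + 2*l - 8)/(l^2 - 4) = (l + 4)/(l + 2)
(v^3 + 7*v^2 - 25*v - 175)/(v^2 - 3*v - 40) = (v^2 + 2*v - 35)/(v - 8)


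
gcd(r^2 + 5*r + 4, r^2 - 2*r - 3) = r + 1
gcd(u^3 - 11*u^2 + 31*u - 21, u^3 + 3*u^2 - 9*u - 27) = u - 3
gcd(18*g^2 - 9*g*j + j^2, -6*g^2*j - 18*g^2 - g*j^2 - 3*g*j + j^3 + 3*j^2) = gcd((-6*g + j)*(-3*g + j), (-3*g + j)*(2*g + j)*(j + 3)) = 3*g - j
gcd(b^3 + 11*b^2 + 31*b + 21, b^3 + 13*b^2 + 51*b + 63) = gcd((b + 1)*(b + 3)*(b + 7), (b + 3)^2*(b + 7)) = b^2 + 10*b + 21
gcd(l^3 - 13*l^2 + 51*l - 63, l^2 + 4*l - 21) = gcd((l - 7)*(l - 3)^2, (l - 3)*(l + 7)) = l - 3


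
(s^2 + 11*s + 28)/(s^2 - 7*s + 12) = (s^2 + 11*s + 28)/(s^2 - 7*s + 12)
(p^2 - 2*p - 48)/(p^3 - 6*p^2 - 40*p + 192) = 1/(p - 4)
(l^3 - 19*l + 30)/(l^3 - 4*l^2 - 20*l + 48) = (l^2 + 2*l - 15)/(l^2 - 2*l - 24)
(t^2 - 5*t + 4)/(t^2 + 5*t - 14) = (t^2 - 5*t + 4)/(t^2 + 5*t - 14)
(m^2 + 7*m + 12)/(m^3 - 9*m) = (m + 4)/(m*(m - 3))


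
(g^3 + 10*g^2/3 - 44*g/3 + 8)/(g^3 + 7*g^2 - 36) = (g - 2/3)/(g + 3)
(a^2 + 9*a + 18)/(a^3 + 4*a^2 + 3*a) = (a + 6)/(a*(a + 1))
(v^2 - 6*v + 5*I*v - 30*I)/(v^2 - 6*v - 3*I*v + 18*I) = (v + 5*I)/(v - 3*I)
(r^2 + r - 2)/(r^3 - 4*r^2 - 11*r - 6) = (-r^2 - r + 2)/(-r^3 + 4*r^2 + 11*r + 6)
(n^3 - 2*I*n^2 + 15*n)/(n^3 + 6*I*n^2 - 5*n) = (n^2 - 2*I*n + 15)/(n^2 + 6*I*n - 5)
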